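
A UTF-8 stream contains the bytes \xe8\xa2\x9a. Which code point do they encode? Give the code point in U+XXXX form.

U+889A

Leading byte 0xE8 = 11101000 matches 1110xxxx → 3-byte sequence.
Byte 1: 0xE8 = 11101000, payload 1000 (4 bits).
Byte 2: 0xA2 = 10100010 (10xxxxxx ✓), payload 100010.
Byte 3: 0x9A = 10011010 (10xxxxxx ✓), payload 011010.
Concatenate: 1000100010011010 = 0x889A (16 bits → U+889A).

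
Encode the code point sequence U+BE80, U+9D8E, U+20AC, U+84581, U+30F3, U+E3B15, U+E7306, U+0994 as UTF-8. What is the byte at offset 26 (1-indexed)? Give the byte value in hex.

1-indexed offset 26 is 0-indexed offset 25.
U+BE80 → 3-byte form EB BA 80 at offsets 0–2.
U+9D8E → 3-byte form E9 B6 8E at offsets 3–5.
U+20AC → 3-byte form E2 82 AC at offsets 6–8.
U+84581 → 4-byte form F2 84 96 81 at offsets 9–12.
U+30F3 → 3-byte form E3 83 B3 at offsets 13–15.
U+E3B15 → 4-byte form F3 A3 AC 95 at offsets 16–19.
U+E7306 → 4-byte form F3 A7 8C 86 at offsets 20–23.
U+0994 → 3-byte form E0 A6 94 at offsets 24–26.
Offset 25 falls in char 8's range; it's byte 2 of E0 A6 94 = 0xA6.

0xA6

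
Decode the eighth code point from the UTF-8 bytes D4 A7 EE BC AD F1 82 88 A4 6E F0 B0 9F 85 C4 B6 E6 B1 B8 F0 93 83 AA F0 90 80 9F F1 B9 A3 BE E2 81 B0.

U+130EA

Offset 0: leading byte 0xD4 = 11010100 → 2-byte char #1 = D4 A7.
Offset 2: leading byte 0xEE = 11101110 → 3-byte char #2 = EE BC AD.
Offset 5: leading byte 0xF1 = 11110001 → 4-byte char #3 = F1 82 88 A4.
Offset 9: leading byte 0x6E = 01101110 → 1-byte char #4 = 6E.
Offset 10: leading byte 0xF0 = 11110000 → 4-byte char #5 = F0 B0 9F 85.
Offset 14: leading byte 0xC4 = 11000100 → 2-byte char #6 = C4 B6.
Offset 16: leading byte 0xE6 = 11100110 → 3-byte char #7 = E6 B1 B8.
Offset 19: leading byte 0xF0 = 11110000 → 4-byte char #8 = F0 93 83 AA.
Leading byte 0xF0 = 11110000 matches 11110xxx → 4-byte sequence.
Byte 1: 0xF0 = 11110000, payload 000 (3 bits).
Byte 2: 0x93 = 10010011 (10xxxxxx ✓), payload 010011.
Byte 3: 0x83 = 10000011 (10xxxxxx ✓), payload 000011.
Byte 4: 0xAA = 10101010 (10xxxxxx ✓), payload 101010.
Concatenate: 000010011000011101010 = 0x130EA (21 bits → U+130EA).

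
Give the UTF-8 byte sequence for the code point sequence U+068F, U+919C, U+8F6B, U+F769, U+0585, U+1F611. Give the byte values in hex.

DA 8F E9 86 9C E8 BD AB EF 9D A9 D6 85 F0 9F 98 91

U+068F: 2-byte form → DA 8F.
U+919C: 3-byte form → E9 86 9C.
U+8F6B: 3-byte form → E8 BD AB.
U+F769: 3-byte form → EF 9D A9.
U+0585: 2-byte form → D6 85.
U+1F611: 4-byte form → F0 9F 98 91.
Concatenated (17 bytes): DA 8F E9 86 9C E8 BD AB EF 9D A9 D6 85 F0 9F 98 91.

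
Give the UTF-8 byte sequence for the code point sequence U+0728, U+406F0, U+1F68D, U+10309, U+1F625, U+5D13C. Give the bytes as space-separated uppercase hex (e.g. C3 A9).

U+0728: 2-byte form → DC A8.
U+406F0: 4-byte form → F1 80 9B B0.
U+1F68D: 4-byte form → F0 9F 9A 8D.
U+10309: 4-byte form → F0 90 8C 89.
U+1F625: 4-byte form → F0 9F 98 A5.
U+5D13C: 4-byte form → F1 9D 84 BC.
Concatenated (22 bytes): DC A8 F1 80 9B B0 F0 9F 9A 8D F0 90 8C 89 F0 9F 98 A5 F1 9D 84 BC.

DC A8 F1 80 9B B0 F0 9F 9A 8D F0 90 8C 89 F0 9F 98 A5 F1 9D 84 BC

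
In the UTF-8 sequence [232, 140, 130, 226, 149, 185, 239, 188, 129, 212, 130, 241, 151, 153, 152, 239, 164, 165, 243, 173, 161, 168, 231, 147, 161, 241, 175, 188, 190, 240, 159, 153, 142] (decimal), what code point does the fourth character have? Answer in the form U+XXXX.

Offset 0: leading byte 0xE8 = 11101000 → 3-byte char #1 = E8 8C 82.
Offset 3: leading byte 0xE2 = 11100010 → 3-byte char #2 = E2 95 B9.
Offset 6: leading byte 0xEF = 11101111 → 3-byte char #3 = EF BC 81.
Offset 9: leading byte 0xD4 = 11010100 → 2-byte char #4 = D4 82.
Leading byte 0xD4 = 11010100 matches 110xxxxx → 2-byte sequence.
Byte 1: 0xD4 = 11010100, payload 10100 (5 bits).
Byte 2: 0x82 = 10000010 (10xxxxxx ✓), payload 000010.
Concatenate: 10100000010 = 0x502 (11 bits → U+0502).

U+0502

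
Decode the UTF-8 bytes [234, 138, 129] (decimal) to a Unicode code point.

U+A281

Leading byte 0xEA = 11101010 matches 1110xxxx → 3-byte sequence.
Byte 1: 0xEA = 11101010, payload 1010 (4 bits).
Byte 2: 0x8A = 10001010 (10xxxxxx ✓), payload 001010.
Byte 3: 0x81 = 10000001 (10xxxxxx ✓), payload 000001.
Concatenate: 1010001010000001 = 0xA281 (16 bits → U+A281).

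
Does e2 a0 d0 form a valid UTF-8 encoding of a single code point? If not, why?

Leading byte 0xE2 = 11100010 → 3-byte form.
Byte 3 is 0xD0 = 11010000, which is not 10xxxxxx — expected a continuation byte.

invalid (non-continuation byte where continuation expected)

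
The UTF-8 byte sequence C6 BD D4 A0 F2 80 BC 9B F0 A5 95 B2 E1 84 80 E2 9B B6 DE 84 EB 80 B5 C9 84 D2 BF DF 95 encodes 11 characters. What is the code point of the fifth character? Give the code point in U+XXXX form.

U+1100

Offset 0: leading byte 0xC6 = 11000110 → 2-byte char #1 = C6 BD.
Offset 2: leading byte 0xD4 = 11010100 → 2-byte char #2 = D4 A0.
Offset 4: leading byte 0xF2 = 11110010 → 4-byte char #3 = F2 80 BC 9B.
Offset 8: leading byte 0xF0 = 11110000 → 4-byte char #4 = F0 A5 95 B2.
Offset 12: leading byte 0xE1 = 11100001 → 3-byte char #5 = E1 84 80.
Leading byte 0xE1 = 11100001 matches 1110xxxx → 3-byte sequence.
Byte 1: 0xE1 = 11100001, payload 0001 (4 bits).
Byte 2: 0x84 = 10000100 (10xxxxxx ✓), payload 000100.
Byte 3: 0x80 = 10000000 (10xxxxxx ✓), payload 000000.
Concatenate: 0001000100000000 = 0x1100 (16 bits → U+1100).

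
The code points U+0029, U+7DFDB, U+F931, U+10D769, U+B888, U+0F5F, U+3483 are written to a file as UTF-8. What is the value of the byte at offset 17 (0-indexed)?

U+0029 → 1-byte form 29 at offsets 0–0.
U+7DFDB → 4-byte form F1 BD BF 9B at offsets 1–4.
U+F931 → 3-byte form EF A4 B1 at offsets 5–7.
U+10D769 → 4-byte form F4 8D 9D A9 at offsets 8–11.
U+B888 → 3-byte form EB A2 88 at offsets 12–14.
U+0F5F → 3-byte form E0 BD 9F at offsets 15–17.
Offset 17 falls in char 6's range; it's byte 3 of E0 BD 9F = 0x9F.

0x9F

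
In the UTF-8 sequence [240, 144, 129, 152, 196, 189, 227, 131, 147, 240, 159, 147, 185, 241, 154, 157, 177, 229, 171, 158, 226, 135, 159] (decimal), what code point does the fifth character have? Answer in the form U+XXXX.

Offset 0: leading byte 0xF0 = 11110000 → 4-byte char #1 = F0 90 81 98.
Offset 4: leading byte 0xC4 = 11000100 → 2-byte char #2 = C4 BD.
Offset 6: leading byte 0xE3 = 11100011 → 3-byte char #3 = E3 83 93.
Offset 9: leading byte 0xF0 = 11110000 → 4-byte char #4 = F0 9F 93 B9.
Offset 13: leading byte 0xF1 = 11110001 → 4-byte char #5 = F1 9A 9D B1.
Leading byte 0xF1 = 11110001 matches 11110xxx → 4-byte sequence.
Byte 1: 0xF1 = 11110001, payload 001 (3 bits).
Byte 2: 0x9A = 10011010 (10xxxxxx ✓), payload 011010.
Byte 3: 0x9D = 10011101 (10xxxxxx ✓), payload 011101.
Byte 4: 0xB1 = 10110001 (10xxxxxx ✓), payload 110001.
Concatenate: 001011010011101110001 = 0x5A771 (21 bits → U+5A771).

U+5A771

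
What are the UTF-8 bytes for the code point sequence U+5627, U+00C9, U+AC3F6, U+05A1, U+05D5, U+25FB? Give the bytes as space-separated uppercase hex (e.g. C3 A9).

E5 98 A7 C3 89 F2 AC 8F B6 D6 A1 D7 95 E2 97 BB

U+5627: 3-byte form → E5 98 A7.
U+00C9: 2-byte form → C3 89.
U+AC3F6: 4-byte form → F2 AC 8F B6.
U+05A1: 2-byte form → D6 A1.
U+05D5: 2-byte form → D7 95.
U+25FB: 3-byte form → E2 97 BB.
Concatenated (16 bytes): E5 98 A7 C3 89 F2 AC 8F B6 D6 A1 D7 95 E2 97 BB.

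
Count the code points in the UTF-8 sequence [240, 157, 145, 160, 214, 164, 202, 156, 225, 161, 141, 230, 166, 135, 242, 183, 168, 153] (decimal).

6

Byte at offset 0: 0xF0 = 11110000 → 4-byte char (#1). Advance 4.
Byte at offset 4: 0xD6 = 11010110 → 2-byte char (#2). Advance 2.
Byte at offset 6: 0xCA = 11001010 → 2-byte char (#3). Advance 2.
Byte at offset 8: 0xE1 = 11100001 → 3-byte char (#4). Advance 3.
Byte at offset 11: 0xE6 = 11100110 → 3-byte char (#5). Advance 3.
Byte at offset 14: 0xF2 = 11110010 → 4-byte char (#6). Advance 4.
Reached end at offset 18 after 6 code points.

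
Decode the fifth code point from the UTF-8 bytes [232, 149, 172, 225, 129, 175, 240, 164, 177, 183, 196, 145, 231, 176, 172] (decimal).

Offset 0: leading byte 0xE8 = 11101000 → 3-byte char #1 = E8 95 AC.
Offset 3: leading byte 0xE1 = 11100001 → 3-byte char #2 = E1 81 AF.
Offset 6: leading byte 0xF0 = 11110000 → 4-byte char #3 = F0 A4 B1 B7.
Offset 10: leading byte 0xC4 = 11000100 → 2-byte char #4 = C4 91.
Offset 12: leading byte 0xE7 = 11100111 → 3-byte char #5 = E7 B0 AC.
Leading byte 0xE7 = 11100111 matches 1110xxxx → 3-byte sequence.
Byte 1: 0xE7 = 11100111, payload 0111 (4 bits).
Byte 2: 0xB0 = 10110000 (10xxxxxx ✓), payload 110000.
Byte 3: 0xAC = 10101100 (10xxxxxx ✓), payload 101100.
Concatenate: 0111110000101100 = 0x7C2C (16 bits → U+7C2C).

U+7C2C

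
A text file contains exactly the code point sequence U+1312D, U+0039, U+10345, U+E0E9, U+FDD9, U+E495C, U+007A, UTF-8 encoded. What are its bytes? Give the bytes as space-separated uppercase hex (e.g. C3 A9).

U+1312D: 4-byte form → F0 93 84 AD.
U+0039: 1-byte form → 39.
U+10345: 4-byte form → F0 90 8D 85.
U+E0E9: 3-byte form → EE 83 A9.
U+FDD9: 3-byte form → EF B7 99.
U+E495C: 4-byte form → F3 A4 A5 9C.
U+007A: 1-byte form → 7A.
Concatenated (20 bytes): F0 93 84 AD 39 F0 90 8D 85 EE 83 A9 EF B7 99 F3 A4 A5 9C 7A.

F0 93 84 AD 39 F0 90 8D 85 EE 83 A9 EF B7 99 F3 A4 A5 9C 7A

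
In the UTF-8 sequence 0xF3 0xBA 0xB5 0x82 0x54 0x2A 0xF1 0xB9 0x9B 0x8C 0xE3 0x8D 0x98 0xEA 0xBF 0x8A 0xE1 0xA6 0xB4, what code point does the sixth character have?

U+AFCA

Offset 0: leading byte 0xF3 = 11110011 → 4-byte char #1 = F3 BA B5 82.
Offset 4: leading byte 0x54 = 01010100 → 1-byte char #2 = 54.
Offset 5: leading byte 0x2A = 00101010 → 1-byte char #3 = 2A.
Offset 6: leading byte 0xF1 = 11110001 → 4-byte char #4 = F1 B9 9B 8C.
Offset 10: leading byte 0xE3 = 11100011 → 3-byte char #5 = E3 8D 98.
Offset 13: leading byte 0xEA = 11101010 → 3-byte char #6 = EA BF 8A.
Leading byte 0xEA = 11101010 matches 1110xxxx → 3-byte sequence.
Byte 1: 0xEA = 11101010, payload 1010 (4 bits).
Byte 2: 0xBF = 10111111 (10xxxxxx ✓), payload 111111.
Byte 3: 0x8A = 10001010 (10xxxxxx ✓), payload 001010.
Concatenate: 1010111111001010 = 0xAFCA (16 bits → U+AFCA).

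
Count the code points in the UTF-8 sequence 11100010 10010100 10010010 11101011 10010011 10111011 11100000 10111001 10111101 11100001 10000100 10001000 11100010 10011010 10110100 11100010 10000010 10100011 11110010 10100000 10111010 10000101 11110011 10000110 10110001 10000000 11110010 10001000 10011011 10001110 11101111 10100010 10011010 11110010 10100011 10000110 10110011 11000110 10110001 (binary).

12

Byte at offset 0: 0xE2 = 11100010 → 3-byte char (#1). Advance 3.
Byte at offset 3: 0xEB = 11101011 → 3-byte char (#2). Advance 3.
Byte at offset 6: 0xE0 = 11100000 → 3-byte char (#3). Advance 3.
Byte at offset 9: 0xE1 = 11100001 → 3-byte char (#4). Advance 3.
Byte at offset 12: 0xE2 = 11100010 → 3-byte char (#5). Advance 3.
Byte at offset 15: 0xE2 = 11100010 → 3-byte char (#6). Advance 3.
Byte at offset 18: 0xF2 = 11110010 → 4-byte char (#7). Advance 4.
Byte at offset 22: 0xF3 = 11110011 → 4-byte char (#8). Advance 4.
Byte at offset 26: 0xF2 = 11110010 → 4-byte char (#9). Advance 4.
Byte at offset 30: 0xEF = 11101111 → 3-byte char (#10). Advance 3.
Byte at offset 33: 0xF2 = 11110010 → 4-byte char (#11). Advance 4.
Byte at offset 37: 0xC6 = 11000110 → 2-byte char (#12). Advance 2.
Reached end at offset 39 after 12 code points.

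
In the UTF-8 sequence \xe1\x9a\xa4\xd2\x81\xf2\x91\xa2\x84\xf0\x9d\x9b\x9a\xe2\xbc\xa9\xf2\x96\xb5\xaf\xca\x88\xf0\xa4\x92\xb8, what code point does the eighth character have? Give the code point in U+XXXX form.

U+244B8

Offset 0: leading byte 0xE1 = 11100001 → 3-byte char #1 = E1 9A A4.
Offset 3: leading byte 0xD2 = 11010010 → 2-byte char #2 = D2 81.
Offset 5: leading byte 0xF2 = 11110010 → 4-byte char #3 = F2 91 A2 84.
Offset 9: leading byte 0xF0 = 11110000 → 4-byte char #4 = F0 9D 9B 9A.
Offset 13: leading byte 0xE2 = 11100010 → 3-byte char #5 = E2 BC A9.
Offset 16: leading byte 0xF2 = 11110010 → 4-byte char #6 = F2 96 B5 AF.
Offset 20: leading byte 0xCA = 11001010 → 2-byte char #7 = CA 88.
Offset 22: leading byte 0xF0 = 11110000 → 4-byte char #8 = F0 A4 92 B8.
Leading byte 0xF0 = 11110000 matches 11110xxx → 4-byte sequence.
Byte 1: 0xF0 = 11110000, payload 000 (3 bits).
Byte 2: 0xA4 = 10100100 (10xxxxxx ✓), payload 100100.
Byte 3: 0x92 = 10010010 (10xxxxxx ✓), payload 010010.
Byte 4: 0xB8 = 10111000 (10xxxxxx ✓), payload 111000.
Concatenate: 000100100010010111000 = 0x244B8 (21 bits → U+244B8).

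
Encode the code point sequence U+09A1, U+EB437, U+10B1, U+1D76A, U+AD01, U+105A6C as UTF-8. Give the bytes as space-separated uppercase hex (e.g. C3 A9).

E0 A6 A1 F3 AB 90 B7 E1 82 B1 F0 9D 9D AA EA B4 81 F4 85 A9 AC

U+09A1: 3-byte form → E0 A6 A1.
U+EB437: 4-byte form → F3 AB 90 B7.
U+10B1: 3-byte form → E1 82 B1.
U+1D76A: 4-byte form → F0 9D 9D AA.
U+AD01: 3-byte form → EA B4 81.
U+105A6C: 4-byte form → F4 85 A9 AC.
Concatenated (21 bytes): E0 A6 A1 F3 AB 90 B7 E1 82 B1 F0 9D 9D AA EA B4 81 F4 85 A9 AC.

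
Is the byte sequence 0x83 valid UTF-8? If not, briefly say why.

invalid (continuation byte with no leading byte)

Byte 0x83 = 10000011 has the form 10xxxxxx — a continuation byte — but there is no preceding leading byte.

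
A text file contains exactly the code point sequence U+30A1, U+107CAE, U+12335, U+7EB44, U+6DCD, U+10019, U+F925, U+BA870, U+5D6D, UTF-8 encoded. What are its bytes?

U+30A1: 3-byte form → E3 82 A1.
U+107CAE: 4-byte form → F4 87 B2 AE.
U+12335: 4-byte form → F0 92 8C B5.
U+7EB44: 4-byte form → F1 BE AD 84.
U+6DCD: 3-byte form → E6 B7 8D.
U+10019: 4-byte form → F0 90 80 99.
U+F925: 3-byte form → EF A4 A5.
U+BA870: 4-byte form → F2 BA A1 B0.
U+5D6D: 3-byte form → E5 B5 AD.
Concatenated (32 bytes): E3 82 A1 F4 87 B2 AE F0 92 8C B5 F1 BE AD 84 E6 B7 8D F0 90 80 99 EF A4 A5 F2 BA A1 B0 E5 B5 AD.

E3 82 A1 F4 87 B2 AE F0 92 8C B5 F1 BE AD 84 E6 B7 8D F0 90 80 99 EF A4 A5 F2 BA A1 B0 E5 B5 AD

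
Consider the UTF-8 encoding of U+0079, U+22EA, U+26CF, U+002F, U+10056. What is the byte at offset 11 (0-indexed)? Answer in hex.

U+0079 → 1-byte form 79 at offsets 0–0.
U+22EA → 3-byte form E2 8B AA at offsets 1–3.
U+26CF → 3-byte form E2 9B 8F at offsets 4–6.
U+002F → 1-byte form 2F at offsets 7–7.
U+10056 → 4-byte form F0 90 81 96 at offsets 8–11.
Offset 11 falls in char 5's range; it's byte 4 of F0 90 81 96 = 0x96.

0x96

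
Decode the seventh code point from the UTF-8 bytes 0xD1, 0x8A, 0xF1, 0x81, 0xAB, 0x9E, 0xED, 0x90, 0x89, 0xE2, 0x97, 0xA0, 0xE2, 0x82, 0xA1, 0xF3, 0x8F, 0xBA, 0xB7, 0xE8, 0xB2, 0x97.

U+8C97

Offset 0: leading byte 0xD1 = 11010001 → 2-byte char #1 = D1 8A.
Offset 2: leading byte 0xF1 = 11110001 → 4-byte char #2 = F1 81 AB 9E.
Offset 6: leading byte 0xED = 11101101 → 3-byte char #3 = ED 90 89.
Offset 9: leading byte 0xE2 = 11100010 → 3-byte char #4 = E2 97 A0.
Offset 12: leading byte 0xE2 = 11100010 → 3-byte char #5 = E2 82 A1.
Offset 15: leading byte 0xF3 = 11110011 → 4-byte char #6 = F3 8F BA B7.
Offset 19: leading byte 0xE8 = 11101000 → 3-byte char #7 = E8 B2 97.
Leading byte 0xE8 = 11101000 matches 1110xxxx → 3-byte sequence.
Byte 1: 0xE8 = 11101000, payload 1000 (4 bits).
Byte 2: 0xB2 = 10110010 (10xxxxxx ✓), payload 110010.
Byte 3: 0x97 = 10010111 (10xxxxxx ✓), payload 010111.
Concatenate: 1000110010010111 = 0x8C97 (16 bits → U+8C97).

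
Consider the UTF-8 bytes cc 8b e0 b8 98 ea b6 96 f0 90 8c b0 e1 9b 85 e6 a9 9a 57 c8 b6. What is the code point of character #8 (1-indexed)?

Offset 0: leading byte 0xCC = 11001100 → 2-byte char #1 = CC 8B.
Offset 2: leading byte 0xE0 = 11100000 → 3-byte char #2 = E0 B8 98.
Offset 5: leading byte 0xEA = 11101010 → 3-byte char #3 = EA B6 96.
Offset 8: leading byte 0xF0 = 11110000 → 4-byte char #4 = F0 90 8C B0.
Offset 12: leading byte 0xE1 = 11100001 → 3-byte char #5 = E1 9B 85.
Offset 15: leading byte 0xE6 = 11100110 → 3-byte char #6 = E6 A9 9A.
Offset 18: leading byte 0x57 = 01010111 → 1-byte char #7 = 57.
Offset 19: leading byte 0xC8 = 11001000 → 2-byte char #8 = C8 B6.
Leading byte 0xC8 = 11001000 matches 110xxxxx → 2-byte sequence.
Byte 1: 0xC8 = 11001000, payload 01000 (5 bits).
Byte 2: 0xB6 = 10110110 (10xxxxxx ✓), payload 110110.
Concatenate: 01000110110 = 0x236 (11 bits → U+0236).

U+0236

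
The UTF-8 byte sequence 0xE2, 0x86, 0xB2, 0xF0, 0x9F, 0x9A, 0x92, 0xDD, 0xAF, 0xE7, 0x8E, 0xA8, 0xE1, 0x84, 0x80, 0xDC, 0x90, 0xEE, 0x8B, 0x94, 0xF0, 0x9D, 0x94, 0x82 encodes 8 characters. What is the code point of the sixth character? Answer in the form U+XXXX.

U+0710

Offset 0: leading byte 0xE2 = 11100010 → 3-byte char #1 = E2 86 B2.
Offset 3: leading byte 0xF0 = 11110000 → 4-byte char #2 = F0 9F 9A 92.
Offset 7: leading byte 0xDD = 11011101 → 2-byte char #3 = DD AF.
Offset 9: leading byte 0xE7 = 11100111 → 3-byte char #4 = E7 8E A8.
Offset 12: leading byte 0xE1 = 11100001 → 3-byte char #5 = E1 84 80.
Offset 15: leading byte 0xDC = 11011100 → 2-byte char #6 = DC 90.
Leading byte 0xDC = 11011100 matches 110xxxxx → 2-byte sequence.
Byte 1: 0xDC = 11011100, payload 11100 (5 bits).
Byte 2: 0x90 = 10010000 (10xxxxxx ✓), payload 010000.
Concatenate: 11100010000 = 0x710 (11 bits → U+0710).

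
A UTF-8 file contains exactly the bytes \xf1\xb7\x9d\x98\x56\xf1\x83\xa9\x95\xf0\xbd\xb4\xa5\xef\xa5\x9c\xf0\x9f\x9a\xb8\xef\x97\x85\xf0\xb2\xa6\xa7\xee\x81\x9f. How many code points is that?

9

Byte at offset 0: 0xF1 = 11110001 → 4-byte char (#1). Advance 4.
Byte at offset 4: 0x56 = 01010110 → 1-byte char (#2). Advance 1.
Byte at offset 5: 0xF1 = 11110001 → 4-byte char (#3). Advance 4.
Byte at offset 9: 0xF0 = 11110000 → 4-byte char (#4). Advance 4.
Byte at offset 13: 0xEF = 11101111 → 3-byte char (#5). Advance 3.
Byte at offset 16: 0xF0 = 11110000 → 4-byte char (#6). Advance 4.
Byte at offset 20: 0xEF = 11101111 → 3-byte char (#7). Advance 3.
Byte at offset 23: 0xF0 = 11110000 → 4-byte char (#8). Advance 4.
Byte at offset 27: 0xEE = 11101110 → 3-byte char (#9). Advance 3.
Reached end at offset 30 after 9 code points.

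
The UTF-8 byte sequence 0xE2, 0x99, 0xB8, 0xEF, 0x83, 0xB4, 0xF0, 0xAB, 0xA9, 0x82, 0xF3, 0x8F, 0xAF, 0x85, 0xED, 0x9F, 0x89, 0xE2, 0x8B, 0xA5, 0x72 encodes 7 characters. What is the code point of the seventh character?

U+0072

Offset 0: leading byte 0xE2 = 11100010 → 3-byte char #1 = E2 99 B8.
Offset 3: leading byte 0xEF = 11101111 → 3-byte char #2 = EF 83 B4.
Offset 6: leading byte 0xF0 = 11110000 → 4-byte char #3 = F0 AB A9 82.
Offset 10: leading byte 0xF3 = 11110011 → 4-byte char #4 = F3 8F AF 85.
Offset 14: leading byte 0xED = 11101101 → 3-byte char #5 = ED 9F 89.
Offset 17: leading byte 0xE2 = 11100010 → 3-byte char #6 = E2 8B A5.
Offset 20: leading byte 0x72 = 01110010 → 1-byte char #7 = 72.
Leading byte 0x72 = 01110010 matches 0xxxxxxx → 1-byte sequence.
Byte 1: 0x72 = 01110010, payload 1110010 (7 bits).
Concatenate: 1110010 = 0x72 (7 bits → U+0072).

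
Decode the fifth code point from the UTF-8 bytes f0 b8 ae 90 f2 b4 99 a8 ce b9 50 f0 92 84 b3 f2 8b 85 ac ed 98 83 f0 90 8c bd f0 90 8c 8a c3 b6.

U+12133

Offset 0: leading byte 0xF0 = 11110000 → 4-byte char #1 = F0 B8 AE 90.
Offset 4: leading byte 0xF2 = 11110010 → 4-byte char #2 = F2 B4 99 A8.
Offset 8: leading byte 0xCE = 11001110 → 2-byte char #3 = CE B9.
Offset 10: leading byte 0x50 = 01010000 → 1-byte char #4 = 50.
Offset 11: leading byte 0xF0 = 11110000 → 4-byte char #5 = F0 92 84 B3.
Leading byte 0xF0 = 11110000 matches 11110xxx → 4-byte sequence.
Byte 1: 0xF0 = 11110000, payload 000 (3 bits).
Byte 2: 0x92 = 10010010 (10xxxxxx ✓), payload 010010.
Byte 3: 0x84 = 10000100 (10xxxxxx ✓), payload 000100.
Byte 4: 0xB3 = 10110011 (10xxxxxx ✓), payload 110011.
Concatenate: 000010010000100110011 = 0x12133 (21 bits → U+12133).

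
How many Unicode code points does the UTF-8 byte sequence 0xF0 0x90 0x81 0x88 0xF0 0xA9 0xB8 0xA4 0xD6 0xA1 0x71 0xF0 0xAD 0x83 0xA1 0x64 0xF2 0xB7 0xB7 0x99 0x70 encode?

Byte at offset 0: 0xF0 = 11110000 → 4-byte char (#1). Advance 4.
Byte at offset 4: 0xF0 = 11110000 → 4-byte char (#2). Advance 4.
Byte at offset 8: 0xD6 = 11010110 → 2-byte char (#3). Advance 2.
Byte at offset 10: 0x71 = 01110001 → 1-byte char (#4). Advance 1.
Byte at offset 11: 0xF0 = 11110000 → 4-byte char (#5). Advance 4.
Byte at offset 15: 0x64 = 01100100 → 1-byte char (#6). Advance 1.
Byte at offset 16: 0xF2 = 11110010 → 4-byte char (#7). Advance 4.
Byte at offset 20: 0x70 = 01110000 → 1-byte char (#8). Advance 1.
Reached end at offset 21 after 8 code points.

8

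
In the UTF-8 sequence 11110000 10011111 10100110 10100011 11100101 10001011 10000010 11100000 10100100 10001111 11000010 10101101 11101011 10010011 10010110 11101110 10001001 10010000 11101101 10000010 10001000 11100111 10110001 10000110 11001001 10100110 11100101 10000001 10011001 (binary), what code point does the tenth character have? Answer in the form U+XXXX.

U+5059

Offset 0: leading byte 0xF0 = 11110000 → 4-byte char #1 = F0 9F A6 A3.
Offset 4: leading byte 0xE5 = 11100101 → 3-byte char #2 = E5 8B 82.
Offset 7: leading byte 0xE0 = 11100000 → 3-byte char #3 = E0 A4 8F.
Offset 10: leading byte 0xC2 = 11000010 → 2-byte char #4 = C2 AD.
Offset 12: leading byte 0xEB = 11101011 → 3-byte char #5 = EB 93 96.
Offset 15: leading byte 0xEE = 11101110 → 3-byte char #6 = EE 89 90.
Offset 18: leading byte 0xED = 11101101 → 3-byte char #7 = ED 82 88.
Offset 21: leading byte 0xE7 = 11100111 → 3-byte char #8 = E7 B1 86.
Offset 24: leading byte 0xC9 = 11001001 → 2-byte char #9 = C9 A6.
Offset 26: leading byte 0xE5 = 11100101 → 3-byte char #10 = E5 81 99.
Leading byte 0xE5 = 11100101 matches 1110xxxx → 3-byte sequence.
Byte 1: 0xE5 = 11100101, payload 0101 (4 bits).
Byte 2: 0x81 = 10000001 (10xxxxxx ✓), payload 000001.
Byte 3: 0x99 = 10011001 (10xxxxxx ✓), payload 011001.
Concatenate: 0101000001011001 = 0x5059 (16 bits → U+5059).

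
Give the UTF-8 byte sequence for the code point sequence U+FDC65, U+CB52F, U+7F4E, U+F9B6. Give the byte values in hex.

F3 BD B1 A5 F3 8B 94 AF E7 BD 8E EF A6 B6

U+FDC65: 4-byte form → F3 BD B1 A5.
U+CB52F: 4-byte form → F3 8B 94 AF.
U+7F4E: 3-byte form → E7 BD 8E.
U+F9B6: 3-byte form → EF A6 B6.
Concatenated (14 bytes): F3 BD B1 A5 F3 8B 94 AF E7 BD 8E EF A6 B6.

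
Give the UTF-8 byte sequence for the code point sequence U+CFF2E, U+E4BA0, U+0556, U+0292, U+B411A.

F3 8F BC AE F3 A4 AE A0 D5 96 CA 92 F2 B4 84 9A

U+CFF2E: 4-byte form → F3 8F BC AE.
U+E4BA0: 4-byte form → F3 A4 AE A0.
U+0556: 2-byte form → D5 96.
U+0292: 2-byte form → CA 92.
U+B411A: 4-byte form → F2 B4 84 9A.
Concatenated (16 bytes): F3 8F BC AE F3 A4 AE A0 D5 96 CA 92 F2 B4 84 9A.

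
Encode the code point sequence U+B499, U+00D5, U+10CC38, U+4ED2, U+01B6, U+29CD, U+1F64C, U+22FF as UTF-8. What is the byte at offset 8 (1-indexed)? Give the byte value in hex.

0xB0

1-indexed offset 8 is 0-indexed offset 7.
U+B499 → 3-byte form EB 92 99 at offsets 0–2.
U+00D5 → 2-byte form C3 95 at offsets 3–4.
U+10CC38 → 4-byte form F4 8C B0 B8 at offsets 5–8.
Offset 7 falls in char 3's range; it's byte 3 of F4 8C B0 B8 = 0xB0.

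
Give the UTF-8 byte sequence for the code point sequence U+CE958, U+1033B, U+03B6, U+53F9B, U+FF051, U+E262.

U+CE958: 4-byte form → F3 8E A5 98.
U+1033B: 4-byte form → F0 90 8C BB.
U+03B6: 2-byte form → CE B6.
U+53F9B: 4-byte form → F1 93 BE 9B.
U+FF051: 4-byte form → F3 BF 81 91.
U+E262: 3-byte form → EE 89 A2.
Concatenated (21 bytes): F3 8E A5 98 F0 90 8C BB CE B6 F1 93 BE 9B F3 BF 81 91 EE 89 A2.

F3 8E A5 98 F0 90 8C BB CE B6 F1 93 BE 9B F3 BF 81 91 EE 89 A2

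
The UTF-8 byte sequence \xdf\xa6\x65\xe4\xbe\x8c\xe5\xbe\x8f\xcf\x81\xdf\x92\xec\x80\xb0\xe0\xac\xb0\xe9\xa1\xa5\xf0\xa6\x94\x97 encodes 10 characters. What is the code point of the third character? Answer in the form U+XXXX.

U+4F8C

Offset 0: leading byte 0xDF = 11011111 → 2-byte char #1 = DF A6.
Offset 2: leading byte 0x65 = 01100101 → 1-byte char #2 = 65.
Offset 3: leading byte 0xE4 = 11100100 → 3-byte char #3 = E4 BE 8C.
Leading byte 0xE4 = 11100100 matches 1110xxxx → 3-byte sequence.
Byte 1: 0xE4 = 11100100, payload 0100 (4 bits).
Byte 2: 0xBE = 10111110 (10xxxxxx ✓), payload 111110.
Byte 3: 0x8C = 10001100 (10xxxxxx ✓), payload 001100.
Concatenate: 0100111110001100 = 0x4F8C (16 bits → U+4F8C).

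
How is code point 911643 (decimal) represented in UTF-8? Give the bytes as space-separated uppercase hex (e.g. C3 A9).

F3 9E A4 9B

U+DE91B = 0xDE91B = 911643 decimal. In range U+10000–U+10FFFF → 4-byte form: 11110xxx 10xxxxxx 10xxxxxx 10xxxxxx.
Binary (21 bits): 011011110100100011011.
Split 3+6+6+6: 011 | 011110 | 100100 | 011011.
Byte 1: 11110011 = 0xF3.
Byte 2: 10011110 = 0x9E.
Byte 3: 10100100 = 0xA4.
Byte 4: 10011011 = 0x9B.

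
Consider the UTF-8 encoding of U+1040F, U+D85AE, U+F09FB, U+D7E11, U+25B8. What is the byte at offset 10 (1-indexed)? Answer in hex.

0xB0

1-indexed offset 10 is 0-indexed offset 9.
U+1040F → 4-byte form F0 90 90 8F at offsets 0–3.
U+D85AE → 4-byte form F3 98 96 AE at offsets 4–7.
U+F09FB → 4-byte form F3 B0 A7 BB at offsets 8–11.
Offset 9 falls in char 3's range; it's byte 2 of F3 B0 A7 BB = 0xB0.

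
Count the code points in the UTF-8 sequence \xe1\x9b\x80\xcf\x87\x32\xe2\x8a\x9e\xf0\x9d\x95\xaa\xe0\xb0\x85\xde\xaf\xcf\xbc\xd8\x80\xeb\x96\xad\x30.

11

Byte at offset 0: 0xE1 = 11100001 → 3-byte char (#1). Advance 3.
Byte at offset 3: 0xCF = 11001111 → 2-byte char (#2). Advance 2.
Byte at offset 5: 0x32 = 00110010 → 1-byte char (#3). Advance 1.
Byte at offset 6: 0xE2 = 11100010 → 3-byte char (#4). Advance 3.
Byte at offset 9: 0xF0 = 11110000 → 4-byte char (#5). Advance 4.
Byte at offset 13: 0xE0 = 11100000 → 3-byte char (#6). Advance 3.
Byte at offset 16: 0xDE = 11011110 → 2-byte char (#7). Advance 2.
Byte at offset 18: 0xCF = 11001111 → 2-byte char (#8). Advance 2.
Byte at offset 20: 0xD8 = 11011000 → 2-byte char (#9). Advance 2.
Byte at offset 22: 0xEB = 11101011 → 3-byte char (#10). Advance 3.
Byte at offset 25: 0x30 = 00110000 → 1-byte char (#11). Advance 1.
Reached end at offset 26 after 11 code points.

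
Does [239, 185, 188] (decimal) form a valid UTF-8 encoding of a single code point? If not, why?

Leading byte 0xEF = 11101111 → 3-byte form.
Continuation bytes 0xB9=10111001, 0xBC=10111100 all match 10xxxxxx.
Decoded value 0xFE7C is ≥ 0x800 (shortest form) and not a surrogate.

valid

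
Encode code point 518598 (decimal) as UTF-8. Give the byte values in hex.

F1 BE A7 86

U+7E9C6 = 0x7E9C6 = 518598 decimal. In range U+10000–U+10FFFF → 4-byte form: 11110xxx 10xxxxxx 10xxxxxx 10xxxxxx.
Binary (21 bits): 001111110100111000110.
Split 3+6+6+6: 001 | 111110 | 100111 | 000110.
Byte 1: 11110001 = 0xF1.
Byte 2: 10111110 = 0xBE.
Byte 3: 10100111 = 0xA7.
Byte 4: 10000110 = 0x86.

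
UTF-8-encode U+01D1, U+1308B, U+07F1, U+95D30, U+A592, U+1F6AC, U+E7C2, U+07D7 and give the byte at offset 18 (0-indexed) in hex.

0xAC

U+01D1 → 2-byte form C7 91 at offsets 0–1.
U+1308B → 4-byte form F0 93 82 8B at offsets 2–5.
U+07F1 → 2-byte form DF B1 at offsets 6–7.
U+95D30 → 4-byte form F2 95 B4 B0 at offsets 8–11.
U+A592 → 3-byte form EA 96 92 at offsets 12–14.
U+1F6AC → 4-byte form F0 9F 9A AC at offsets 15–18.
Offset 18 falls in char 6's range; it's byte 4 of F0 9F 9A AC = 0xAC.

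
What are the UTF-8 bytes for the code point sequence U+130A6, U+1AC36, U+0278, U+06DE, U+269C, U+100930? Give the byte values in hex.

F0 93 82 A6 F0 9A B0 B6 C9 B8 DB 9E E2 9A 9C F4 80 A4 B0

U+130A6: 4-byte form → F0 93 82 A6.
U+1AC36: 4-byte form → F0 9A B0 B6.
U+0278: 2-byte form → C9 B8.
U+06DE: 2-byte form → DB 9E.
U+269C: 3-byte form → E2 9A 9C.
U+100930: 4-byte form → F4 80 A4 B0.
Concatenated (19 bytes): F0 93 82 A6 F0 9A B0 B6 C9 B8 DB 9E E2 9A 9C F4 80 A4 B0.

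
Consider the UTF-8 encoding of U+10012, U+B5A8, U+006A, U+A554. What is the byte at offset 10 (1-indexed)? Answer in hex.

0x95

1-indexed offset 10 is 0-indexed offset 9.
U+10012 → 4-byte form F0 90 80 92 at offsets 0–3.
U+B5A8 → 3-byte form EB 96 A8 at offsets 4–6.
U+006A → 1-byte form 6A at offsets 7–7.
U+A554 → 3-byte form EA 95 94 at offsets 8–10.
Offset 9 falls in char 4's range; it's byte 2 of EA 95 94 = 0x95.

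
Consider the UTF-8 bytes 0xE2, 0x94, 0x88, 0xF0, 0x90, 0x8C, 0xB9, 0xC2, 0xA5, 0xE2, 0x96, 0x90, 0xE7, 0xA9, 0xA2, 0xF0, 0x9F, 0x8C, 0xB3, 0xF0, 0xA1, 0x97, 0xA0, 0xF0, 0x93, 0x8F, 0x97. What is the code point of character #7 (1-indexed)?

Offset 0: leading byte 0xE2 = 11100010 → 3-byte char #1 = E2 94 88.
Offset 3: leading byte 0xF0 = 11110000 → 4-byte char #2 = F0 90 8C B9.
Offset 7: leading byte 0xC2 = 11000010 → 2-byte char #3 = C2 A5.
Offset 9: leading byte 0xE2 = 11100010 → 3-byte char #4 = E2 96 90.
Offset 12: leading byte 0xE7 = 11100111 → 3-byte char #5 = E7 A9 A2.
Offset 15: leading byte 0xF0 = 11110000 → 4-byte char #6 = F0 9F 8C B3.
Offset 19: leading byte 0xF0 = 11110000 → 4-byte char #7 = F0 A1 97 A0.
Leading byte 0xF0 = 11110000 matches 11110xxx → 4-byte sequence.
Byte 1: 0xF0 = 11110000, payload 000 (3 bits).
Byte 2: 0xA1 = 10100001 (10xxxxxx ✓), payload 100001.
Byte 3: 0x97 = 10010111 (10xxxxxx ✓), payload 010111.
Byte 4: 0xA0 = 10100000 (10xxxxxx ✓), payload 100000.
Concatenate: 000100001010111100000 = 0x215E0 (21 bits → U+215E0).

U+215E0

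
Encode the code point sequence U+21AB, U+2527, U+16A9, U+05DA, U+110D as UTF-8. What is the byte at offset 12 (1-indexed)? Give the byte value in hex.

1-indexed offset 12 is 0-indexed offset 11.
U+21AB → 3-byte form E2 86 AB at offsets 0–2.
U+2527 → 3-byte form E2 94 A7 at offsets 3–5.
U+16A9 → 3-byte form E1 9A A9 at offsets 6–8.
U+05DA → 2-byte form D7 9A at offsets 9–10.
U+110D → 3-byte form E1 84 8D at offsets 11–13.
Offset 11 falls in char 5's range; it's byte 1 of E1 84 8D = 0xE1.

0xE1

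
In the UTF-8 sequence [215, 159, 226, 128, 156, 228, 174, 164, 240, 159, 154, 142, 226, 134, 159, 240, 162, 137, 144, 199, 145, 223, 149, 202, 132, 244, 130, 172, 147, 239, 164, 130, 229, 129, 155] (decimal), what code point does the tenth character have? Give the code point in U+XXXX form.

U+102B13

Offset 0: leading byte 0xD7 = 11010111 → 2-byte char #1 = D7 9F.
Offset 2: leading byte 0xE2 = 11100010 → 3-byte char #2 = E2 80 9C.
Offset 5: leading byte 0xE4 = 11100100 → 3-byte char #3 = E4 AE A4.
Offset 8: leading byte 0xF0 = 11110000 → 4-byte char #4 = F0 9F 9A 8E.
Offset 12: leading byte 0xE2 = 11100010 → 3-byte char #5 = E2 86 9F.
Offset 15: leading byte 0xF0 = 11110000 → 4-byte char #6 = F0 A2 89 90.
Offset 19: leading byte 0xC7 = 11000111 → 2-byte char #7 = C7 91.
Offset 21: leading byte 0xDF = 11011111 → 2-byte char #8 = DF 95.
Offset 23: leading byte 0xCA = 11001010 → 2-byte char #9 = CA 84.
Offset 25: leading byte 0xF4 = 11110100 → 4-byte char #10 = F4 82 AC 93.
Leading byte 0xF4 = 11110100 matches 11110xxx → 4-byte sequence.
Byte 1: 0xF4 = 11110100, payload 100 (3 bits).
Byte 2: 0x82 = 10000010 (10xxxxxx ✓), payload 000010.
Byte 3: 0xAC = 10101100 (10xxxxxx ✓), payload 101100.
Byte 4: 0x93 = 10010011 (10xxxxxx ✓), payload 010011.
Concatenate: 100000010101100010011 = 0x102B13 (21 bits → U+102B13).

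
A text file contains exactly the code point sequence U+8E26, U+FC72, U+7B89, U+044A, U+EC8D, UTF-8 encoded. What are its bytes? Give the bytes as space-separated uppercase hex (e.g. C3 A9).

E8 B8 A6 EF B1 B2 E7 AE 89 D1 8A EE B2 8D

U+8E26: 3-byte form → E8 B8 A6.
U+FC72: 3-byte form → EF B1 B2.
U+7B89: 3-byte form → E7 AE 89.
U+044A: 2-byte form → D1 8A.
U+EC8D: 3-byte form → EE B2 8D.
Concatenated (14 bytes): E8 B8 A6 EF B1 B2 E7 AE 89 D1 8A EE B2 8D.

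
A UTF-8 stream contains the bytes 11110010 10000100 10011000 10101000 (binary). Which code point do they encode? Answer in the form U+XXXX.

U+84628

Leading byte 0xF2 = 11110010 matches 11110xxx → 4-byte sequence.
Byte 1: 0xF2 = 11110010, payload 010 (3 bits).
Byte 2: 0x84 = 10000100 (10xxxxxx ✓), payload 000100.
Byte 3: 0x98 = 10011000 (10xxxxxx ✓), payload 011000.
Byte 4: 0xA8 = 10101000 (10xxxxxx ✓), payload 101000.
Concatenate: 010000100011000101000 = 0x84628 (21 bits → U+84628).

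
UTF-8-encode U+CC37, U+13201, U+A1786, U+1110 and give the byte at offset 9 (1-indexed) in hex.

0xA1

1-indexed offset 9 is 0-indexed offset 8.
U+CC37 → 3-byte form EC B0 B7 at offsets 0–2.
U+13201 → 4-byte form F0 93 88 81 at offsets 3–6.
U+A1786 → 4-byte form F2 A1 9E 86 at offsets 7–10.
Offset 8 falls in char 3's range; it's byte 2 of F2 A1 9E 86 = 0xA1.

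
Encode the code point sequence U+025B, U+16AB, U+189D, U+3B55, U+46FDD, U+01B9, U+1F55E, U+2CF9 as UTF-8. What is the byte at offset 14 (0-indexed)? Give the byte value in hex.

0x9D

U+025B → 2-byte form C9 9B at offsets 0–1.
U+16AB → 3-byte form E1 9A AB at offsets 2–4.
U+189D → 3-byte form E1 A2 9D at offsets 5–7.
U+3B55 → 3-byte form E3 AD 95 at offsets 8–10.
U+46FDD → 4-byte form F1 86 BF 9D at offsets 11–14.
Offset 14 falls in char 5's range; it's byte 4 of F1 86 BF 9D = 0x9D.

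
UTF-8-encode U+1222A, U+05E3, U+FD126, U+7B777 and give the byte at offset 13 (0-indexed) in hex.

0xB7

U+1222A → 4-byte form F0 92 88 AA at offsets 0–3.
U+05E3 → 2-byte form D7 A3 at offsets 4–5.
U+FD126 → 4-byte form F3 BD 84 A6 at offsets 6–9.
U+7B777 → 4-byte form F1 BB 9D B7 at offsets 10–13.
Offset 13 falls in char 4's range; it's byte 4 of F1 BB 9D B7 = 0xB7.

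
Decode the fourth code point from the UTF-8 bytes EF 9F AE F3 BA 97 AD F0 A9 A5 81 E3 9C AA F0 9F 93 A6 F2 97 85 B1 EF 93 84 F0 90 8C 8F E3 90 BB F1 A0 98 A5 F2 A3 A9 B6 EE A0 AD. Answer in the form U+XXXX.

Offset 0: leading byte 0xEF = 11101111 → 3-byte char #1 = EF 9F AE.
Offset 3: leading byte 0xF3 = 11110011 → 4-byte char #2 = F3 BA 97 AD.
Offset 7: leading byte 0xF0 = 11110000 → 4-byte char #3 = F0 A9 A5 81.
Offset 11: leading byte 0xE3 = 11100011 → 3-byte char #4 = E3 9C AA.
Leading byte 0xE3 = 11100011 matches 1110xxxx → 3-byte sequence.
Byte 1: 0xE3 = 11100011, payload 0011 (4 bits).
Byte 2: 0x9C = 10011100 (10xxxxxx ✓), payload 011100.
Byte 3: 0xAA = 10101010 (10xxxxxx ✓), payload 101010.
Concatenate: 0011011100101010 = 0x372A (16 bits → U+372A).

U+372A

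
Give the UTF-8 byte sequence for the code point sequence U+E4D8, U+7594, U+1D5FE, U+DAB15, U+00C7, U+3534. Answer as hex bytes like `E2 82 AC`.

U+E4D8: 3-byte form → EE 93 98.
U+7594: 3-byte form → E7 96 94.
U+1D5FE: 4-byte form → F0 9D 97 BE.
U+DAB15: 4-byte form → F3 9A AC 95.
U+00C7: 2-byte form → C3 87.
U+3534: 3-byte form → E3 94 B4.
Concatenated (19 bytes): EE 93 98 E7 96 94 F0 9D 97 BE F3 9A AC 95 C3 87 E3 94 B4.

EE 93 98 E7 96 94 F0 9D 97 BE F3 9A AC 95 C3 87 E3 94 B4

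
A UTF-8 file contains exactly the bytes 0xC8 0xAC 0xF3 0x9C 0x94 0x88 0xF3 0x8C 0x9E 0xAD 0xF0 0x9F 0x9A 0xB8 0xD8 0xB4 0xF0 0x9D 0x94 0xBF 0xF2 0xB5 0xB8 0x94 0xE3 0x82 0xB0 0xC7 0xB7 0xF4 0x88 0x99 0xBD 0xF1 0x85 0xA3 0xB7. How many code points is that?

Byte at offset 0: 0xC8 = 11001000 → 2-byte char (#1). Advance 2.
Byte at offset 2: 0xF3 = 11110011 → 4-byte char (#2). Advance 4.
Byte at offset 6: 0xF3 = 11110011 → 4-byte char (#3). Advance 4.
Byte at offset 10: 0xF0 = 11110000 → 4-byte char (#4). Advance 4.
Byte at offset 14: 0xD8 = 11011000 → 2-byte char (#5). Advance 2.
Byte at offset 16: 0xF0 = 11110000 → 4-byte char (#6). Advance 4.
Byte at offset 20: 0xF2 = 11110010 → 4-byte char (#7). Advance 4.
Byte at offset 24: 0xE3 = 11100011 → 3-byte char (#8). Advance 3.
Byte at offset 27: 0xC7 = 11000111 → 2-byte char (#9). Advance 2.
Byte at offset 29: 0xF4 = 11110100 → 4-byte char (#10). Advance 4.
Byte at offset 33: 0xF1 = 11110001 → 4-byte char (#11). Advance 4.
Reached end at offset 37 after 11 code points.

11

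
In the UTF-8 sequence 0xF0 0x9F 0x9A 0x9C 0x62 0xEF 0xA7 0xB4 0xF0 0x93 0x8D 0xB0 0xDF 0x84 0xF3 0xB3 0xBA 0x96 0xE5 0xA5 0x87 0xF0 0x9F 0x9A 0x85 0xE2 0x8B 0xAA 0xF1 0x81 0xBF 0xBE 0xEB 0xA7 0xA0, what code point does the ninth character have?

Offset 0: leading byte 0xF0 = 11110000 → 4-byte char #1 = F0 9F 9A 9C.
Offset 4: leading byte 0x62 = 01100010 → 1-byte char #2 = 62.
Offset 5: leading byte 0xEF = 11101111 → 3-byte char #3 = EF A7 B4.
Offset 8: leading byte 0xF0 = 11110000 → 4-byte char #4 = F0 93 8D B0.
Offset 12: leading byte 0xDF = 11011111 → 2-byte char #5 = DF 84.
Offset 14: leading byte 0xF3 = 11110011 → 4-byte char #6 = F3 B3 BA 96.
Offset 18: leading byte 0xE5 = 11100101 → 3-byte char #7 = E5 A5 87.
Offset 21: leading byte 0xF0 = 11110000 → 4-byte char #8 = F0 9F 9A 85.
Offset 25: leading byte 0xE2 = 11100010 → 3-byte char #9 = E2 8B AA.
Leading byte 0xE2 = 11100010 matches 1110xxxx → 3-byte sequence.
Byte 1: 0xE2 = 11100010, payload 0010 (4 bits).
Byte 2: 0x8B = 10001011 (10xxxxxx ✓), payload 001011.
Byte 3: 0xAA = 10101010 (10xxxxxx ✓), payload 101010.
Concatenate: 0010001011101010 = 0x22EA (16 bits → U+22EA).

U+22EA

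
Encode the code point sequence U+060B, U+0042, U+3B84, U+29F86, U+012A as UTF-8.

D8 8B 42 E3 AE 84 F0 A9 BE 86 C4 AA

U+060B: 2-byte form → D8 8B.
U+0042: 1-byte form → 42.
U+3B84: 3-byte form → E3 AE 84.
U+29F86: 4-byte form → F0 A9 BE 86.
U+012A: 2-byte form → C4 AA.
Concatenated (12 bytes): D8 8B 42 E3 AE 84 F0 A9 BE 86 C4 AA.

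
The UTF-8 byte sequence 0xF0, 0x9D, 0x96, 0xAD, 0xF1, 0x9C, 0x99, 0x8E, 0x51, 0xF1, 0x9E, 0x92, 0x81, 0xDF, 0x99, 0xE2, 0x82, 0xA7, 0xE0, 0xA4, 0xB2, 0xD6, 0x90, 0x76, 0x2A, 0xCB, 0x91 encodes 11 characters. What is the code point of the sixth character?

Offset 0: leading byte 0xF0 = 11110000 → 4-byte char #1 = F0 9D 96 AD.
Offset 4: leading byte 0xF1 = 11110001 → 4-byte char #2 = F1 9C 99 8E.
Offset 8: leading byte 0x51 = 01010001 → 1-byte char #3 = 51.
Offset 9: leading byte 0xF1 = 11110001 → 4-byte char #4 = F1 9E 92 81.
Offset 13: leading byte 0xDF = 11011111 → 2-byte char #5 = DF 99.
Offset 15: leading byte 0xE2 = 11100010 → 3-byte char #6 = E2 82 A7.
Leading byte 0xE2 = 11100010 matches 1110xxxx → 3-byte sequence.
Byte 1: 0xE2 = 11100010, payload 0010 (4 bits).
Byte 2: 0x82 = 10000010 (10xxxxxx ✓), payload 000010.
Byte 3: 0xA7 = 10100111 (10xxxxxx ✓), payload 100111.
Concatenate: 0010000010100111 = 0x20A7 (16 bits → U+20A7).

U+20A7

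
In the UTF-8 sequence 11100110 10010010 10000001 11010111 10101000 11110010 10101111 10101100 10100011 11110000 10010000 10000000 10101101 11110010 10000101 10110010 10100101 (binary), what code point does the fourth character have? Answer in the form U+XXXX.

Offset 0: leading byte 0xE6 = 11100110 → 3-byte char #1 = E6 92 81.
Offset 3: leading byte 0xD7 = 11010111 → 2-byte char #2 = D7 A8.
Offset 5: leading byte 0xF2 = 11110010 → 4-byte char #3 = F2 AF AC A3.
Offset 9: leading byte 0xF0 = 11110000 → 4-byte char #4 = F0 90 80 AD.
Leading byte 0xF0 = 11110000 matches 11110xxx → 4-byte sequence.
Byte 1: 0xF0 = 11110000, payload 000 (3 bits).
Byte 2: 0x90 = 10010000 (10xxxxxx ✓), payload 010000.
Byte 3: 0x80 = 10000000 (10xxxxxx ✓), payload 000000.
Byte 4: 0xAD = 10101101 (10xxxxxx ✓), payload 101101.
Concatenate: 000010000000000101101 = 0x1002D (21 bits → U+1002D).

U+1002D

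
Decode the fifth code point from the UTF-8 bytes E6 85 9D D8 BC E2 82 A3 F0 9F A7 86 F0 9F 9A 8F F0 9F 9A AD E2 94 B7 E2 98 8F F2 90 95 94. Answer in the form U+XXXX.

Offset 0: leading byte 0xE6 = 11100110 → 3-byte char #1 = E6 85 9D.
Offset 3: leading byte 0xD8 = 11011000 → 2-byte char #2 = D8 BC.
Offset 5: leading byte 0xE2 = 11100010 → 3-byte char #3 = E2 82 A3.
Offset 8: leading byte 0xF0 = 11110000 → 4-byte char #4 = F0 9F A7 86.
Offset 12: leading byte 0xF0 = 11110000 → 4-byte char #5 = F0 9F 9A 8F.
Leading byte 0xF0 = 11110000 matches 11110xxx → 4-byte sequence.
Byte 1: 0xF0 = 11110000, payload 000 (3 bits).
Byte 2: 0x9F = 10011111 (10xxxxxx ✓), payload 011111.
Byte 3: 0x9A = 10011010 (10xxxxxx ✓), payload 011010.
Byte 4: 0x8F = 10001111 (10xxxxxx ✓), payload 001111.
Concatenate: 000011111011010001111 = 0x1F68F (21 bits → U+1F68F).

U+1F68F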